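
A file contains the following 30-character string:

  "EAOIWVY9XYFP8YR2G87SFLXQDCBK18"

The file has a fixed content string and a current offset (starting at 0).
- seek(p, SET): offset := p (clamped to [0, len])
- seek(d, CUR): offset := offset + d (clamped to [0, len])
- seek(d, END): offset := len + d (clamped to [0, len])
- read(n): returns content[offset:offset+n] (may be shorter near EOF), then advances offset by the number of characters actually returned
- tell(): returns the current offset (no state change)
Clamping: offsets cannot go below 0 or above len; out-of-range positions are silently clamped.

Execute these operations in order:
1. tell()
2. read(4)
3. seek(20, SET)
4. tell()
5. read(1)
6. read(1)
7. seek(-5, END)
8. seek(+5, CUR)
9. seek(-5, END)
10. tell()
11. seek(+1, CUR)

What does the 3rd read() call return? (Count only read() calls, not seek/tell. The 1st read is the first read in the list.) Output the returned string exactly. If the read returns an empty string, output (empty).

After 1 (tell()): offset=0
After 2 (read(4)): returned 'EAOI', offset=4
After 3 (seek(20, SET)): offset=20
After 4 (tell()): offset=20
After 5 (read(1)): returned 'F', offset=21
After 6 (read(1)): returned 'L', offset=22
After 7 (seek(-5, END)): offset=25
After 8 (seek(+5, CUR)): offset=30
After 9 (seek(-5, END)): offset=25
After 10 (tell()): offset=25
After 11 (seek(+1, CUR)): offset=26

Answer: L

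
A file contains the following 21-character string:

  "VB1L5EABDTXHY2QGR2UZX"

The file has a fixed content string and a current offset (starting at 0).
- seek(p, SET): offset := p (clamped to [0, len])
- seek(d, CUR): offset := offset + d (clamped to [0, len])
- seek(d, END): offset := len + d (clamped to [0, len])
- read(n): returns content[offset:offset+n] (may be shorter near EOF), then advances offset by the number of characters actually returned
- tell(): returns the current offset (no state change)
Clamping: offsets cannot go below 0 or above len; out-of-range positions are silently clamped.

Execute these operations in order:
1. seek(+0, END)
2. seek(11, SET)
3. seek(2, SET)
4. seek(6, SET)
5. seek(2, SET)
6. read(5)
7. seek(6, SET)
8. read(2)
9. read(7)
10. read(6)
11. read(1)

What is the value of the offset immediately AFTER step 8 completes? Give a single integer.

After 1 (seek(+0, END)): offset=21
After 2 (seek(11, SET)): offset=11
After 3 (seek(2, SET)): offset=2
After 4 (seek(6, SET)): offset=6
After 5 (seek(2, SET)): offset=2
After 6 (read(5)): returned '1L5EA', offset=7
After 7 (seek(6, SET)): offset=6
After 8 (read(2)): returned 'AB', offset=8

Answer: 8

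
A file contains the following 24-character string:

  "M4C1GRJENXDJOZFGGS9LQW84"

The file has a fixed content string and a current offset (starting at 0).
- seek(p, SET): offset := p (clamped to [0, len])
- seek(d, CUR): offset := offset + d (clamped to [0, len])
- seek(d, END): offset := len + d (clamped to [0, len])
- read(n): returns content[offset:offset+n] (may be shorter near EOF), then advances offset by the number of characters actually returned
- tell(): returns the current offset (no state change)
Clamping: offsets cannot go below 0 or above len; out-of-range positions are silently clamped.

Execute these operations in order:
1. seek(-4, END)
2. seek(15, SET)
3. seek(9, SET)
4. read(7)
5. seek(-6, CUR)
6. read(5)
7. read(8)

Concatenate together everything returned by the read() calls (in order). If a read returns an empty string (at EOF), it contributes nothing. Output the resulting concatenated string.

Answer: XDJOZFGDJOZFGGS9LQW8

Derivation:
After 1 (seek(-4, END)): offset=20
After 2 (seek(15, SET)): offset=15
After 3 (seek(9, SET)): offset=9
After 4 (read(7)): returned 'XDJOZFG', offset=16
After 5 (seek(-6, CUR)): offset=10
After 6 (read(5)): returned 'DJOZF', offset=15
After 7 (read(8)): returned 'GGS9LQW8', offset=23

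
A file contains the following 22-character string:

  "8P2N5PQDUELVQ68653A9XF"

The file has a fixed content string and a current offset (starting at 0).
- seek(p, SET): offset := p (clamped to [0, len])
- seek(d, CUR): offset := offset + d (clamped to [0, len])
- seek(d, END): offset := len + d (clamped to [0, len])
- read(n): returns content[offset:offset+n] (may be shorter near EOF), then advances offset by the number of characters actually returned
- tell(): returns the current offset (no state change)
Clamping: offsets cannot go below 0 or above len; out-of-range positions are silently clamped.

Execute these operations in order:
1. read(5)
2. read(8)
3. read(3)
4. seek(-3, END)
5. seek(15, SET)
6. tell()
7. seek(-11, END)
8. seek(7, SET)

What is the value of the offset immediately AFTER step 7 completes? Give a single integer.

Answer: 11

Derivation:
After 1 (read(5)): returned '8P2N5', offset=5
After 2 (read(8)): returned 'PQDUELVQ', offset=13
After 3 (read(3)): returned '686', offset=16
After 4 (seek(-3, END)): offset=19
After 5 (seek(15, SET)): offset=15
After 6 (tell()): offset=15
After 7 (seek(-11, END)): offset=11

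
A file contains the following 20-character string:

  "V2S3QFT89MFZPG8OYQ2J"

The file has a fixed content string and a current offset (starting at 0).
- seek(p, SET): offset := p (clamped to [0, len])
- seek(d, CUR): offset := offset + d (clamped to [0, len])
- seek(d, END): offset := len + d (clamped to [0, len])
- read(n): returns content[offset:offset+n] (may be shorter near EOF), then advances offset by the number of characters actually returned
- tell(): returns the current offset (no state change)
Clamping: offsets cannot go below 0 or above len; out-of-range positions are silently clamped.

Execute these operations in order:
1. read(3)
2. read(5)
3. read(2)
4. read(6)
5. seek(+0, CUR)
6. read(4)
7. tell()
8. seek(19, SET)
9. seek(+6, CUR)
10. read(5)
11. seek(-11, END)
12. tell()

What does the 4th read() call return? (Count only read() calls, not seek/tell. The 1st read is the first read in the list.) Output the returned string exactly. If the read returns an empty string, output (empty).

After 1 (read(3)): returned 'V2S', offset=3
After 2 (read(5)): returned '3QFT8', offset=8
After 3 (read(2)): returned '9M', offset=10
After 4 (read(6)): returned 'FZPG8O', offset=16
After 5 (seek(+0, CUR)): offset=16
After 6 (read(4)): returned 'YQ2J', offset=20
After 7 (tell()): offset=20
After 8 (seek(19, SET)): offset=19
After 9 (seek(+6, CUR)): offset=20
After 10 (read(5)): returned '', offset=20
After 11 (seek(-11, END)): offset=9
After 12 (tell()): offset=9

Answer: FZPG8O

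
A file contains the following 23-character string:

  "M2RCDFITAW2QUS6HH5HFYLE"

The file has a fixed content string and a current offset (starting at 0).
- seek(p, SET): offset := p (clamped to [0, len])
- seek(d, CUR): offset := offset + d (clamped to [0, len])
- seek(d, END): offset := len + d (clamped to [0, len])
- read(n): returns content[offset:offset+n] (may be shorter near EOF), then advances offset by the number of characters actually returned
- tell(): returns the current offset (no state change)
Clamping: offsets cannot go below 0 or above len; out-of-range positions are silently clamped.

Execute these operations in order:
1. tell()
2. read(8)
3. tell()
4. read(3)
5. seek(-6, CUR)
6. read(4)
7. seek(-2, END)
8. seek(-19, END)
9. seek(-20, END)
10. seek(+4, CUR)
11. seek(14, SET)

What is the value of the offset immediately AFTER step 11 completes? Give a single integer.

Answer: 14

Derivation:
After 1 (tell()): offset=0
After 2 (read(8)): returned 'M2RCDFIT', offset=8
After 3 (tell()): offset=8
After 4 (read(3)): returned 'AW2', offset=11
After 5 (seek(-6, CUR)): offset=5
After 6 (read(4)): returned 'FITA', offset=9
After 7 (seek(-2, END)): offset=21
After 8 (seek(-19, END)): offset=4
After 9 (seek(-20, END)): offset=3
After 10 (seek(+4, CUR)): offset=7
After 11 (seek(14, SET)): offset=14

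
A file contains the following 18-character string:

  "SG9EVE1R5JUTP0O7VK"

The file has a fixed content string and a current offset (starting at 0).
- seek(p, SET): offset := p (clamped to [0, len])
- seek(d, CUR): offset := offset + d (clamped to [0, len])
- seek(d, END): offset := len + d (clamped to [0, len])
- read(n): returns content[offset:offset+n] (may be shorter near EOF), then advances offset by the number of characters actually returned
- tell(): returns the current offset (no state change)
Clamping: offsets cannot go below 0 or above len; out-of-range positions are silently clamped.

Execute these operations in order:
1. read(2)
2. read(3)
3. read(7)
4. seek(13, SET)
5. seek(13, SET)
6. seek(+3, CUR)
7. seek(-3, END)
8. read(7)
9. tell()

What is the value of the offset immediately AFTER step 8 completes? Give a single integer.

After 1 (read(2)): returned 'SG', offset=2
After 2 (read(3)): returned '9EV', offset=5
After 3 (read(7)): returned 'E1R5JUT', offset=12
After 4 (seek(13, SET)): offset=13
After 5 (seek(13, SET)): offset=13
After 6 (seek(+3, CUR)): offset=16
After 7 (seek(-3, END)): offset=15
After 8 (read(7)): returned '7VK', offset=18

Answer: 18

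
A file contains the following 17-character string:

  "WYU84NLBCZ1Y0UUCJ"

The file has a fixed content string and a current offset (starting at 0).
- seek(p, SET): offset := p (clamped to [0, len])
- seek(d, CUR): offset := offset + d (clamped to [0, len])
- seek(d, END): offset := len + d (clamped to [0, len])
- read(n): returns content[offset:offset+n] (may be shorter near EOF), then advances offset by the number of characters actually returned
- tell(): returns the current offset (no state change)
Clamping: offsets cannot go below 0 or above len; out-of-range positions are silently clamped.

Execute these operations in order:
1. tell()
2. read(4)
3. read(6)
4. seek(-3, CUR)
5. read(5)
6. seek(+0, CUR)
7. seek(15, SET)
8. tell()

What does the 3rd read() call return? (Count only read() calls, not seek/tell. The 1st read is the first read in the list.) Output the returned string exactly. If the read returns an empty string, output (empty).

After 1 (tell()): offset=0
After 2 (read(4)): returned 'WYU8', offset=4
After 3 (read(6)): returned '4NLBCZ', offset=10
After 4 (seek(-3, CUR)): offset=7
After 5 (read(5)): returned 'BCZ1Y', offset=12
After 6 (seek(+0, CUR)): offset=12
After 7 (seek(15, SET)): offset=15
After 8 (tell()): offset=15

Answer: BCZ1Y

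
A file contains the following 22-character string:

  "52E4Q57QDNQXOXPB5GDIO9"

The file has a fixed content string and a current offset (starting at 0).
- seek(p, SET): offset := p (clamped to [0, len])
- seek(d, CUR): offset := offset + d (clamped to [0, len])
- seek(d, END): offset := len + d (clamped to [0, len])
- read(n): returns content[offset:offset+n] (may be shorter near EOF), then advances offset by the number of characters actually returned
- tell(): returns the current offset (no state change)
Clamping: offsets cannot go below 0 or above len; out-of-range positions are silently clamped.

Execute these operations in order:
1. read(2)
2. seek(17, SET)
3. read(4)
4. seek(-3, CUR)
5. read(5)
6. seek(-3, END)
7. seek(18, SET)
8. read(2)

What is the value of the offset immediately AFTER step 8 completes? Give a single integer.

Answer: 20

Derivation:
After 1 (read(2)): returned '52', offset=2
After 2 (seek(17, SET)): offset=17
After 3 (read(4)): returned 'GDIO', offset=21
After 4 (seek(-3, CUR)): offset=18
After 5 (read(5)): returned 'DIO9', offset=22
After 6 (seek(-3, END)): offset=19
After 7 (seek(18, SET)): offset=18
After 8 (read(2)): returned 'DI', offset=20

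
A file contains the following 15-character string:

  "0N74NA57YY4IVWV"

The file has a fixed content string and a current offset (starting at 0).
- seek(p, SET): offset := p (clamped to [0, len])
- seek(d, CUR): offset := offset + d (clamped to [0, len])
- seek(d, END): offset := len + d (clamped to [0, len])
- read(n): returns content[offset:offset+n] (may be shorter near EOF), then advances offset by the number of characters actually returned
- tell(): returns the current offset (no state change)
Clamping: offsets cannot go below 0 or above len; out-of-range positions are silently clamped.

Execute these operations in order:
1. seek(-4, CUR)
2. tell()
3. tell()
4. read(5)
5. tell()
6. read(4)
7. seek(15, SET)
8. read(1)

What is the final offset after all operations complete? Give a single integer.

After 1 (seek(-4, CUR)): offset=0
After 2 (tell()): offset=0
After 3 (tell()): offset=0
After 4 (read(5)): returned '0N74N', offset=5
After 5 (tell()): offset=5
After 6 (read(4)): returned 'A57Y', offset=9
After 7 (seek(15, SET)): offset=15
After 8 (read(1)): returned '', offset=15

Answer: 15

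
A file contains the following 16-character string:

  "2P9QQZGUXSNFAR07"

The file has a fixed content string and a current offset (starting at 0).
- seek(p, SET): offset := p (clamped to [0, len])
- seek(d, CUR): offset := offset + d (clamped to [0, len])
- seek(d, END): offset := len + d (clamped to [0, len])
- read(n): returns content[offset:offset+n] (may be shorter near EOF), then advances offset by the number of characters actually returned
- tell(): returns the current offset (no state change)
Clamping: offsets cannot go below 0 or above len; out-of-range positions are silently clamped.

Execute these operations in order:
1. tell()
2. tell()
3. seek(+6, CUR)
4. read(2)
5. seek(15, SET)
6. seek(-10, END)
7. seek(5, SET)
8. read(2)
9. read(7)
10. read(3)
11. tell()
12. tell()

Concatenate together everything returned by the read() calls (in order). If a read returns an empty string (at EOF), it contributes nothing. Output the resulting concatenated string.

After 1 (tell()): offset=0
After 2 (tell()): offset=0
After 3 (seek(+6, CUR)): offset=6
After 4 (read(2)): returned 'GU', offset=8
After 5 (seek(15, SET)): offset=15
After 6 (seek(-10, END)): offset=6
After 7 (seek(5, SET)): offset=5
After 8 (read(2)): returned 'ZG', offset=7
After 9 (read(7)): returned 'UXSNFAR', offset=14
After 10 (read(3)): returned '07', offset=16
After 11 (tell()): offset=16
After 12 (tell()): offset=16

Answer: GUZGUXSNFAR07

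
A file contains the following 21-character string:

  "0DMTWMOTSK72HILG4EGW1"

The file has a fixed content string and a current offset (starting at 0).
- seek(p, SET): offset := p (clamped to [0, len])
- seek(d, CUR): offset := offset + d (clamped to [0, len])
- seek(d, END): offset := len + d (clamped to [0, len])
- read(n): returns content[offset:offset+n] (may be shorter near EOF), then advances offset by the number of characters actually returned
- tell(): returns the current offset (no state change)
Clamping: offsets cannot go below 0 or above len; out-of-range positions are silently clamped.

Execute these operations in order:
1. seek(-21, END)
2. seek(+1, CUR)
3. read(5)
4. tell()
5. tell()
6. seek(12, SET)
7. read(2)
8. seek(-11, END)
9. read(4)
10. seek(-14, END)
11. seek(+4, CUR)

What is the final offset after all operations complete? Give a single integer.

Answer: 11

Derivation:
After 1 (seek(-21, END)): offset=0
After 2 (seek(+1, CUR)): offset=1
After 3 (read(5)): returned 'DMTWM', offset=6
After 4 (tell()): offset=6
After 5 (tell()): offset=6
After 6 (seek(12, SET)): offset=12
After 7 (read(2)): returned 'HI', offset=14
After 8 (seek(-11, END)): offset=10
After 9 (read(4)): returned '72HI', offset=14
After 10 (seek(-14, END)): offset=7
After 11 (seek(+4, CUR)): offset=11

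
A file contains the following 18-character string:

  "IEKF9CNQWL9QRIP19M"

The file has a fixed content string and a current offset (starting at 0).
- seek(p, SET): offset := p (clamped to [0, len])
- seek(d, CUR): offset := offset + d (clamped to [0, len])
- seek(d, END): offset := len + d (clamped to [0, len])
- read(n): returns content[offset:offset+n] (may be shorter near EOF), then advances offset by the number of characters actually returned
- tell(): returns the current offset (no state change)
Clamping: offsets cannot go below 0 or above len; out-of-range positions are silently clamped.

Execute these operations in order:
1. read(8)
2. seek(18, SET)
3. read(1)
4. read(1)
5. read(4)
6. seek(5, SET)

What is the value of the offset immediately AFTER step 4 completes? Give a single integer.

Answer: 18

Derivation:
After 1 (read(8)): returned 'IEKF9CNQ', offset=8
After 2 (seek(18, SET)): offset=18
After 3 (read(1)): returned '', offset=18
After 4 (read(1)): returned '', offset=18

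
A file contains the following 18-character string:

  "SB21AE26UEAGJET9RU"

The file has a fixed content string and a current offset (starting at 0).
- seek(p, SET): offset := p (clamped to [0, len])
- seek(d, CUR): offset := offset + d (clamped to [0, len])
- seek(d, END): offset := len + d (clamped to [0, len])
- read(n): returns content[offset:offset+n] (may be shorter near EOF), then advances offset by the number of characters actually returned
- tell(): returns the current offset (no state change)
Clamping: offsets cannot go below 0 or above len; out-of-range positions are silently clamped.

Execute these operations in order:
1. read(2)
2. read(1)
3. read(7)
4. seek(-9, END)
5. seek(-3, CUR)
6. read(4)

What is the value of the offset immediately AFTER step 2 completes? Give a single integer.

After 1 (read(2)): returned 'SB', offset=2
After 2 (read(1)): returned '2', offset=3

Answer: 3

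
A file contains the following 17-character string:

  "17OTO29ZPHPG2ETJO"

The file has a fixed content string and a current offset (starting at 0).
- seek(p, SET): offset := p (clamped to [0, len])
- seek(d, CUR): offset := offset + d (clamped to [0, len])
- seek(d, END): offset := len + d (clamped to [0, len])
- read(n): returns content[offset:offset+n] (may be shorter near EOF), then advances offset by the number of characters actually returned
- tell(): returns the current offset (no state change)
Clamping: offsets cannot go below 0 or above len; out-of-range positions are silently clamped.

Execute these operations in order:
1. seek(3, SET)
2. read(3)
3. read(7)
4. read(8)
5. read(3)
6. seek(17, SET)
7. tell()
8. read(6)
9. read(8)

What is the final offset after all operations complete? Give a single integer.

After 1 (seek(3, SET)): offset=3
After 2 (read(3)): returned 'TO2', offset=6
After 3 (read(7)): returned '9ZPHPG2', offset=13
After 4 (read(8)): returned 'ETJO', offset=17
After 5 (read(3)): returned '', offset=17
After 6 (seek(17, SET)): offset=17
After 7 (tell()): offset=17
After 8 (read(6)): returned '', offset=17
After 9 (read(8)): returned '', offset=17

Answer: 17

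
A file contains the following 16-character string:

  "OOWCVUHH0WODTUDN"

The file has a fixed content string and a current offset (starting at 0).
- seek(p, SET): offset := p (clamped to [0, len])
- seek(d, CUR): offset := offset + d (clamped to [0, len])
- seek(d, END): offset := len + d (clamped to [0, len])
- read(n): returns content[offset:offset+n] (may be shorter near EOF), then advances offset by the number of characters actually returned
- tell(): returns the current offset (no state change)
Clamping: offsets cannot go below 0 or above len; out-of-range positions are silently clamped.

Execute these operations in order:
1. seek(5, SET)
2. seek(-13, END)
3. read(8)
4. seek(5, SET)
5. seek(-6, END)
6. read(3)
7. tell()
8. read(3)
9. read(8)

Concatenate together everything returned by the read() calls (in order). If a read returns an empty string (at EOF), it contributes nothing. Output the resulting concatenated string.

After 1 (seek(5, SET)): offset=5
After 2 (seek(-13, END)): offset=3
After 3 (read(8)): returned 'CVUHH0WO', offset=11
After 4 (seek(5, SET)): offset=5
After 5 (seek(-6, END)): offset=10
After 6 (read(3)): returned 'ODT', offset=13
After 7 (tell()): offset=13
After 8 (read(3)): returned 'UDN', offset=16
After 9 (read(8)): returned '', offset=16

Answer: CVUHH0WOODTUDN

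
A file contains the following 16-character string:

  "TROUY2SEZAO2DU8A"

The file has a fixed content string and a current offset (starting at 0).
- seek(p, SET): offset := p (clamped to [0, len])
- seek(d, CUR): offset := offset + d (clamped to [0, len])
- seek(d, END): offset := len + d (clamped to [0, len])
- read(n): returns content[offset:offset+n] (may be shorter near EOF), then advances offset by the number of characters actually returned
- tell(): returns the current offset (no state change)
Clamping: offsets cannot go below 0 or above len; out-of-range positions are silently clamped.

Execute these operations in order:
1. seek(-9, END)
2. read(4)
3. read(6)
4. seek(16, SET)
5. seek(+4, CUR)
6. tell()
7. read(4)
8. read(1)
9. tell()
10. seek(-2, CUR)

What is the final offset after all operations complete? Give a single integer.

After 1 (seek(-9, END)): offset=7
After 2 (read(4)): returned 'EZAO', offset=11
After 3 (read(6)): returned '2DU8A', offset=16
After 4 (seek(16, SET)): offset=16
After 5 (seek(+4, CUR)): offset=16
After 6 (tell()): offset=16
After 7 (read(4)): returned '', offset=16
After 8 (read(1)): returned '', offset=16
After 9 (tell()): offset=16
After 10 (seek(-2, CUR)): offset=14

Answer: 14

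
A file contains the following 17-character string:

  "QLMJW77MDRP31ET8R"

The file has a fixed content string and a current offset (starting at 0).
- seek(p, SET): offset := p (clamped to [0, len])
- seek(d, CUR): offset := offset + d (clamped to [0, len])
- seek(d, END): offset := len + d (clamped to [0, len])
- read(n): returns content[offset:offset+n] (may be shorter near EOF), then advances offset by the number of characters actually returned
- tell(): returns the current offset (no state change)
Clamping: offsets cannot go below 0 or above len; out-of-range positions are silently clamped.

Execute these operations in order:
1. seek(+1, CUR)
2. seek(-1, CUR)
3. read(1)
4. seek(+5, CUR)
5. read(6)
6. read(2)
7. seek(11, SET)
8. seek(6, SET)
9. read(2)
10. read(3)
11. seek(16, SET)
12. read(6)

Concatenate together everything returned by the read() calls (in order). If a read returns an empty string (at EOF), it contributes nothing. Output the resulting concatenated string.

Answer: Q7MDRP31E7MDRPR

Derivation:
After 1 (seek(+1, CUR)): offset=1
After 2 (seek(-1, CUR)): offset=0
After 3 (read(1)): returned 'Q', offset=1
After 4 (seek(+5, CUR)): offset=6
After 5 (read(6)): returned '7MDRP3', offset=12
After 6 (read(2)): returned '1E', offset=14
After 7 (seek(11, SET)): offset=11
After 8 (seek(6, SET)): offset=6
After 9 (read(2)): returned '7M', offset=8
After 10 (read(3)): returned 'DRP', offset=11
After 11 (seek(16, SET)): offset=16
After 12 (read(6)): returned 'R', offset=17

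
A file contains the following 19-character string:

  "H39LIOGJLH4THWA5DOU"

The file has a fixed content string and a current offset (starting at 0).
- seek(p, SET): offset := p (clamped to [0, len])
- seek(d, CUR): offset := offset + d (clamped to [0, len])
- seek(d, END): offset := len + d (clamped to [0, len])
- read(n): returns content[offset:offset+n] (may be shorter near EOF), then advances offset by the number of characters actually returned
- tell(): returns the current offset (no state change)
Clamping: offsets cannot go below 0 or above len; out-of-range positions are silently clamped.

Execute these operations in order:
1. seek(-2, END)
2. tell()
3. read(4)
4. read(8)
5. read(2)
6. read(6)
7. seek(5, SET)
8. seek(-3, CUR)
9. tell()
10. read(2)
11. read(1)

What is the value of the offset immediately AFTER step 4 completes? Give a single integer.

After 1 (seek(-2, END)): offset=17
After 2 (tell()): offset=17
After 3 (read(4)): returned 'OU', offset=19
After 4 (read(8)): returned '', offset=19

Answer: 19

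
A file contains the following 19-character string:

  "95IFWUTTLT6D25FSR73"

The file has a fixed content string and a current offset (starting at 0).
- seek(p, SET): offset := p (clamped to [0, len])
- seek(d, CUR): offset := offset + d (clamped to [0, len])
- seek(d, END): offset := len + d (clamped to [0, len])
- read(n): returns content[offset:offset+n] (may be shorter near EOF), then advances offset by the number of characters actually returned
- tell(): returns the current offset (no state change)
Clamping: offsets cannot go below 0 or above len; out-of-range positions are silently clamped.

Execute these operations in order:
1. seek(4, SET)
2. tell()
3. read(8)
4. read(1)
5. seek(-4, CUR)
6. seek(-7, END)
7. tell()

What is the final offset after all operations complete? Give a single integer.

After 1 (seek(4, SET)): offset=4
After 2 (tell()): offset=4
After 3 (read(8)): returned 'WUTTLT6D', offset=12
After 4 (read(1)): returned '2', offset=13
After 5 (seek(-4, CUR)): offset=9
After 6 (seek(-7, END)): offset=12
After 7 (tell()): offset=12

Answer: 12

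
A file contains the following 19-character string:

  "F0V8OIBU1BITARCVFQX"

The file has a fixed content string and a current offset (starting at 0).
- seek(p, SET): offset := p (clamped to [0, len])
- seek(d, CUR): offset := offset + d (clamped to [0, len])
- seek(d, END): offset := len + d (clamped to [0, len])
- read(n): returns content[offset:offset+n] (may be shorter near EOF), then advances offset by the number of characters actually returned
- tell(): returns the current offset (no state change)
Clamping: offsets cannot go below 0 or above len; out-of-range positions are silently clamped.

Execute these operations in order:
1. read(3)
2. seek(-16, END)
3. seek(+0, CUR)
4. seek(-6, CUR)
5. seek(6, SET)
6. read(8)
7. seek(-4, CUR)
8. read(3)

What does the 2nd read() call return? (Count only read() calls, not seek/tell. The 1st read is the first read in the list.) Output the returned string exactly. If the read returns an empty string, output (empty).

Answer: BU1BITAR

Derivation:
After 1 (read(3)): returned 'F0V', offset=3
After 2 (seek(-16, END)): offset=3
After 3 (seek(+0, CUR)): offset=3
After 4 (seek(-6, CUR)): offset=0
After 5 (seek(6, SET)): offset=6
After 6 (read(8)): returned 'BU1BITAR', offset=14
After 7 (seek(-4, CUR)): offset=10
After 8 (read(3)): returned 'ITA', offset=13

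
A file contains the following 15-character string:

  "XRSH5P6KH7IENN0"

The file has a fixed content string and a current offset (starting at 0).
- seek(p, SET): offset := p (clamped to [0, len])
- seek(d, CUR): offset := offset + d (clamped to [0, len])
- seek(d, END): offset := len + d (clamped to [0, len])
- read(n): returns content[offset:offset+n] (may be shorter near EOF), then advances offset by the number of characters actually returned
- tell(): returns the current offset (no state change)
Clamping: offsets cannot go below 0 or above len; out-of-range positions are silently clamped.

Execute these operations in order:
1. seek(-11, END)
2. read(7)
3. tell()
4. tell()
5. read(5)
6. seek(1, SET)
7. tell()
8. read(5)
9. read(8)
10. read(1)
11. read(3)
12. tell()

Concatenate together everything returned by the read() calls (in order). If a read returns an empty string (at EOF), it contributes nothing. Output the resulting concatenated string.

Answer: 5P6KH7IENN0RSH5P6KH7IENN0

Derivation:
After 1 (seek(-11, END)): offset=4
After 2 (read(7)): returned '5P6KH7I', offset=11
After 3 (tell()): offset=11
After 4 (tell()): offset=11
After 5 (read(5)): returned 'ENN0', offset=15
After 6 (seek(1, SET)): offset=1
After 7 (tell()): offset=1
After 8 (read(5)): returned 'RSH5P', offset=6
After 9 (read(8)): returned '6KH7IENN', offset=14
After 10 (read(1)): returned '0', offset=15
After 11 (read(3)): returned '', offset=15
After 12 (tell()): offset=15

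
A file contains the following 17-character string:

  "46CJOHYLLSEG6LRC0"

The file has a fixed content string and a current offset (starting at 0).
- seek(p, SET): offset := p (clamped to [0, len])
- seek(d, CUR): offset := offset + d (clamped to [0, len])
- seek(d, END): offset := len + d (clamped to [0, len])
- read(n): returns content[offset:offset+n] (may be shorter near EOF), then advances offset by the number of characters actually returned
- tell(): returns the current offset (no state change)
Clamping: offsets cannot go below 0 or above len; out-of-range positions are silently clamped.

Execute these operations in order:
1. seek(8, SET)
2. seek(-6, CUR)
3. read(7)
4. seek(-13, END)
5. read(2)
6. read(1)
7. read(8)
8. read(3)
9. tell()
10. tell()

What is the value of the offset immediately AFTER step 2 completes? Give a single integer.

After 1 (seek(8, SET)): offset=8
After 2 (seek(-6, CUR)): offset=2

Answer: 2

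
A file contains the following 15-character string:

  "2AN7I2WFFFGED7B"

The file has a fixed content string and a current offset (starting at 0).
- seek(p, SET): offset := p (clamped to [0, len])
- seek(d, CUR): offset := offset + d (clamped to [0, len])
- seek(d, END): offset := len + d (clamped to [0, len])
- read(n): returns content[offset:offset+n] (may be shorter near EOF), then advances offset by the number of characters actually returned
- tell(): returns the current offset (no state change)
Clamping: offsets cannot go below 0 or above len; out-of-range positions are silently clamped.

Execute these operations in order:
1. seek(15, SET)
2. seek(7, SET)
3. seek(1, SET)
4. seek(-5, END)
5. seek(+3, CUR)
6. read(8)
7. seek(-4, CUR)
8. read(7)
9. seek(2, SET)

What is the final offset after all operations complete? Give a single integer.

After 1 (seek(15, SET)): offset=15
After 2 (seek(7, SET)): offset=7
After 3 (seek(1, SET)): offset=1
After 4 (seek(-5, END)): offset=10
After 5 (seek(+3, CUR)): offset=13
After 6 (read(8)): returned '7B', offset=15
After 7 (seek(-4, CUR)): offset=11
After 8 (read(7)): returned 'ED7B', offset=15
After 9 (seek(2, SET)): offset=2

Answer: 2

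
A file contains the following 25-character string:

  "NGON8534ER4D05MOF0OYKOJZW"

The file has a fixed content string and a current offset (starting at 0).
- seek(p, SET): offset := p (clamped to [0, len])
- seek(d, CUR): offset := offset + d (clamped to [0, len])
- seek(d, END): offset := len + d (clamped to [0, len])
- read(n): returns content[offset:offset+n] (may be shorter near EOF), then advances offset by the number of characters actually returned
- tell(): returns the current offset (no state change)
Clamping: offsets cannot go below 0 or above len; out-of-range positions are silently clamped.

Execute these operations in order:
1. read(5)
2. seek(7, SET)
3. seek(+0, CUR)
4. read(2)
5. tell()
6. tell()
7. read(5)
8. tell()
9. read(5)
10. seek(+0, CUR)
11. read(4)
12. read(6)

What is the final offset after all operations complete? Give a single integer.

After 1 (read(5)): returned 'NGON8', offset=5
After 2 (seek(7, SET)): offset=7
After 3 (seek(+0, CUR)): offset=7
After 4 (read(2)): returned '4E', offset=9
After 5 (tell()): offset=9
After 6 (tell()): offset=9
After 7 (read(5)): returned 'R4D05', offset=14
After 8 (tell()): offset=14
After 9 (read(5)): returned 'MOF0O', offset=19
After 10 (seek(+0, CUR)): offset=19
After 11 (read(4)): returned 'YKOJ', offset=23
After 12 (read(6)): returned 'ZW', offset=25

Answer: 25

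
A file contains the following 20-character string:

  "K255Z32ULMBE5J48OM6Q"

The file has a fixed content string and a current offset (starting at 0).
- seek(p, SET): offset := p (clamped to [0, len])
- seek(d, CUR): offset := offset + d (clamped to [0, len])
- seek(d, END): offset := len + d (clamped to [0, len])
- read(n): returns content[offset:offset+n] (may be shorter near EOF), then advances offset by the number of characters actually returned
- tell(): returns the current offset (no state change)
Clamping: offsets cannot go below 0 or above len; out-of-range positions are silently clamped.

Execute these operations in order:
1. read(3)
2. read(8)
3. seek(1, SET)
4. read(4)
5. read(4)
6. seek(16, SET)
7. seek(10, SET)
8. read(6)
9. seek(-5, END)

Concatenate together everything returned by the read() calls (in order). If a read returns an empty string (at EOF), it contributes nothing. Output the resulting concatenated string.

After 1 (read(3)): returned 'K25', offset=3
After 2 (read(8)): returned '5Z32ULMB', offset=11
After 3 (seek(1, SET)): offset=1
After 4 (read(4)): returned '255Z', offset=5
After 5 (read(4)): returned '32UL', offset=9
After 6 (seek(16, SET)): offset=16
After 7 (seek(10, SET)): offset=10
After 8 (read(6)): returned 'BE5J48', offset=16
After 9 (seek(-5, END)): offset=15

Answer: K255Z32ULMB255Z32ULBE5J48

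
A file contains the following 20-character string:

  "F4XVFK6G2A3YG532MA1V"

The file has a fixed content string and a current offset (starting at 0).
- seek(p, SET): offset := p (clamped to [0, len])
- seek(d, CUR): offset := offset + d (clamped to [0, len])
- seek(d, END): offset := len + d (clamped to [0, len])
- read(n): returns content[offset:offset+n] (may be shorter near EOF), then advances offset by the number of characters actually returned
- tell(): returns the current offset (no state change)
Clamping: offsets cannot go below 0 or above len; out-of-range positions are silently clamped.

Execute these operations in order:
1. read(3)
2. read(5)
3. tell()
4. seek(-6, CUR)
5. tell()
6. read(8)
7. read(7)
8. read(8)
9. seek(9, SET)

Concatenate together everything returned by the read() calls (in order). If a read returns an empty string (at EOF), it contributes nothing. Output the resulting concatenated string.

Answer: F4XVFK6GXVFK6G2A3YG532MA1V

Derivation:
After 1 (read(3)): returned 'F4X', offset=3
After 2 (read(5)): returned 'VFK6G', offset=8
After 3 (tell()): offset=8
After 4 (seek(-6, CUR)): offset=2
After 5 (tell()): offset=2
After 6 (read(8)): returned 'XVFK6G2A', offset=10
After 7 (read(7)): returned '3YG532M', offset=17
After 8 (read(8)): returned 'A1V', offset=20
After 9 (seek(9, SET)): offset=9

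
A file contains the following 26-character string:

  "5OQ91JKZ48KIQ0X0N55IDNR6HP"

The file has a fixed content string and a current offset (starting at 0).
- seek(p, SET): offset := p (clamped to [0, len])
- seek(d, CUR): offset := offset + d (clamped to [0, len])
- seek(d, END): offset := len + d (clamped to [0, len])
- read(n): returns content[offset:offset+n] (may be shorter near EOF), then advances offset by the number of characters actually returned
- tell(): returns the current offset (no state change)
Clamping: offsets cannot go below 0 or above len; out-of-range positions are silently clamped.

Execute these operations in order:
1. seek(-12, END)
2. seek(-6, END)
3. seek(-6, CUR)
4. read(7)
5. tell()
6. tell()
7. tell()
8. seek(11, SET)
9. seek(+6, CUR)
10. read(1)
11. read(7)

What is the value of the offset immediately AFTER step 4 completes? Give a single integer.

After 1 (seek(-12, END)): offset=14
After 2 (seek(-6, END)): offset=20
After 3 (seek(-6, CUR)): offset=14
After 4 (read(7)): returned 'X0N55ID', offset=21

Answer: 21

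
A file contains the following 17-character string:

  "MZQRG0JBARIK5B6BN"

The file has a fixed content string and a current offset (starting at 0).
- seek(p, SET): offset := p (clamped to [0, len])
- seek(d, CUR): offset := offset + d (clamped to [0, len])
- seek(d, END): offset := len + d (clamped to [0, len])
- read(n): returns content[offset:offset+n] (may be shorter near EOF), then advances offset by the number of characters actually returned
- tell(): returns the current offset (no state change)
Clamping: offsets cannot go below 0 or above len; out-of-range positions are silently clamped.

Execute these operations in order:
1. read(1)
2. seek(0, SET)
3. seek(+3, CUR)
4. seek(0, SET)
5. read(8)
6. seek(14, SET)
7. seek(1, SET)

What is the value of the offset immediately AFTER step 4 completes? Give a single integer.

Answer: 0

Derivation:
After 1 (read(1)): returned 'M', offset=1
After 2 (seek(0, SET)): offset=0
After 3 (seek(+3, CUR)): offset=3
After 4 (seek(0, SET)): offset=0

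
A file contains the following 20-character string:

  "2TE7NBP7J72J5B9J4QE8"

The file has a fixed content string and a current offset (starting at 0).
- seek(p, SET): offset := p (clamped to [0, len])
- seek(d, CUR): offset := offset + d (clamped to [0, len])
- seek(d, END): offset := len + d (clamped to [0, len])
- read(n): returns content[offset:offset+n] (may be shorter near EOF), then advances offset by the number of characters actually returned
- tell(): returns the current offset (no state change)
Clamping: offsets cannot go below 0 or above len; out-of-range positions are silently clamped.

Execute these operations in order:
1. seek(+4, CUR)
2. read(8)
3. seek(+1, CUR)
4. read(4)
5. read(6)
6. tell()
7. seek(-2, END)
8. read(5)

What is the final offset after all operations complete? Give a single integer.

After 1 (seek(+4, CUR)): offset=4
After 2 (read(8)): returned 'NBP7J72J', offset=12
After 3 (seek(+1, CUR)): offset=13
After 4 (read(4)): returned 'B9J4', offset=17
After 5 (read(6)): returned 'QE8', offset=20
After 6 (tell()): offset=20
After 7 (seek(-2, END)): offset=18
After 8 (read(5)): returned 'E8', offset=20

Answer: 20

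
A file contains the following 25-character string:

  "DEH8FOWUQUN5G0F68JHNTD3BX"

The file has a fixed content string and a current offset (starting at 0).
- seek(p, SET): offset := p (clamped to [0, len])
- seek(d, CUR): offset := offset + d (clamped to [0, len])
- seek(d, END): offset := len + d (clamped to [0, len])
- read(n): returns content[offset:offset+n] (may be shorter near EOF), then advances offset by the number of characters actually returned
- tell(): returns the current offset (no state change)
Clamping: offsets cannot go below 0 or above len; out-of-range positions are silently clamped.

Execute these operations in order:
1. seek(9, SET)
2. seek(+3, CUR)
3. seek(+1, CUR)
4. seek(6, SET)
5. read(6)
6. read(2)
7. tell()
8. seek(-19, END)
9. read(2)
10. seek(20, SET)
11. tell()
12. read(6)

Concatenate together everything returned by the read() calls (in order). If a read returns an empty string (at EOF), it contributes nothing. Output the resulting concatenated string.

After 1 (seek(9, SET)): offset=9
After 2 (seek(+3, CUR)): offset=12
After 3 (seek(+1, CUR)): offset=13
After 4 (seek(6, SET)): offset=6
After 5 (read(6)): returned 'WUQUN5', offset=12
After 6 (read(2)): returned 'G0', offset=14
After 7 (tell()): offset=14
After 8 (seek(-19, END)): offset=6
After 9 (read(2)): returned 'WU', offset=8
After 10 (seek(20, SET)): offset=20
After 11 (tell()): offset=20
After 12 (read(6)): returned 'TD3BX', offset=25

Answer: WUQUN5G0WUTD3BX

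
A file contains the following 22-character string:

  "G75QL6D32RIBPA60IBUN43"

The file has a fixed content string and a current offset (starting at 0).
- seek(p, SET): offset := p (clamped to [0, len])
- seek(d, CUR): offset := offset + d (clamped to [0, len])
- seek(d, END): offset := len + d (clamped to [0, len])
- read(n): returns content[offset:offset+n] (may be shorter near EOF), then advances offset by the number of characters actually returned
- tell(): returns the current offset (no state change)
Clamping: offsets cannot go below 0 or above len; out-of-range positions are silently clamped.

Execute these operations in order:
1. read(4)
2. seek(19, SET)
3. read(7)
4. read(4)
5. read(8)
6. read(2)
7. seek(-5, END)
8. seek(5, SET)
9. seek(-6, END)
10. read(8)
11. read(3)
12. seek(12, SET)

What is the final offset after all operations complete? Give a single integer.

Answer: 12

Derivation:
After 1 (read(4)): returned 'G75Q', offset=4
After 2 (seek(19, SET)): offset=19
After 3 (read(7)): returned 'N43', offset=22
After 4 (read(4)): returned '', offset=22
After 5 (read(8)): returned '', offset=22
After 6 (read(2)): returned '', offset=22
After 7 (seek(-5, END)): offset=17
After 8 (seek(5, SET)): offset=5
After 9 (seek(-6, END)): offset=16
After 10 (read(8)): returned 'IBUN43', offset=22
After 11 (read(3)): returned '', offset=22
After 12 (seek(12, SET)): offset=12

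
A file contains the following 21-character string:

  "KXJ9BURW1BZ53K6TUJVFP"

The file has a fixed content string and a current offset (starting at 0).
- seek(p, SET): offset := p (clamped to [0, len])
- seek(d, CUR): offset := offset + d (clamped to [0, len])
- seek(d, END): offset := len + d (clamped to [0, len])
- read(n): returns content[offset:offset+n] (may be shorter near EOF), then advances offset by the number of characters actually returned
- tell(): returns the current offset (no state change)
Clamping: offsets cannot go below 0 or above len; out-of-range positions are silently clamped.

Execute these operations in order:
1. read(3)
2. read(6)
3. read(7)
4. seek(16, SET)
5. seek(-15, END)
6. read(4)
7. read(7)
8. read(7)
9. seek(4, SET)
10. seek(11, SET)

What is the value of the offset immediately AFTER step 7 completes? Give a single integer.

Answer: 17

Derivation:
After 1 (read(3)): returned 'KXJ', offset=3
After 2 (read(6)): returned '9BURW1', offset=9
After 3 (read(7)): returned 'BZ53K6T', offset=16
After 4 (seek(16, SET)): offset=16
After 5 (seek(-15, END)): offset=6
After 6 (read(4)): returned 'RW1B', offset=10
After 7 (read(7)): returned 'Z53K6TU', offset=17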